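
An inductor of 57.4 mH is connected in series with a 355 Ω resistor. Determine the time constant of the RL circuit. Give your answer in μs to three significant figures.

τ = L/R = (5.740×10^-2 H)/(355 Ω) = 1.617×10^-4 s.

τ ≈ 162 μs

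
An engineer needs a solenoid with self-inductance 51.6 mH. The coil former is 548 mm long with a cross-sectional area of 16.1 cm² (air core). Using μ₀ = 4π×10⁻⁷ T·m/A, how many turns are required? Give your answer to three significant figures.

A = 16.1 cm² = 1.610×10^-3 m².
From L = μ₀N²A/ℓ, N = √(Lℓ / (μ₀A)).
N = √[(5.160×10^-2)(0.548) / ((4π×10⁻⁷)×1.610×10^-3)] = √(1.398×10^7) ≈ 3738.5.

N ≈ 3740 turns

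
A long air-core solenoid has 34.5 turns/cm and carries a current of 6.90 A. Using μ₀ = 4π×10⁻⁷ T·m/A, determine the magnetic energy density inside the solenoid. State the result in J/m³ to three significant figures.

B = μ₀nI = (4π×10⁻⁷)(3.450×10^3)(6.90) = 2.991×10^-2 T.
u = B²/(2μ₀) = (2.991×10^-2)²/(2×4π×10⁻⁷) = 356.1 J/m³.

u ≈ 356 J/m³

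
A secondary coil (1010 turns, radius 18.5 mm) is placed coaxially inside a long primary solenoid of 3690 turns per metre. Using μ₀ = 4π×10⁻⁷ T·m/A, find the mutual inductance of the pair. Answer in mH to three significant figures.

The outer solenoid produces a uniform field B₁ = μ₀n₁I₁ across the inner coil,
so the flux linkage is N₂Φ = N₂B₁A₂ = μ₀n₁N₂A₂·I₁, giving M = μ₀n₁N₂A₂.
A₂ = πr² = π(1.850×10^-2 m)² = 1.075×10^-3 m².
M = (4π×10⁻⁷)(3690)(1010)(1.075×10^-3) = 5.036×10^-3 H.

M ≈ 5.04 mH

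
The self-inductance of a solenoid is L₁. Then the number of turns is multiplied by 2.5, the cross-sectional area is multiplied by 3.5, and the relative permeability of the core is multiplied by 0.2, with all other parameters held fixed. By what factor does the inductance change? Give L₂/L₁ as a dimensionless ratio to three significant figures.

L₂/L₁ = 4.38

For a solenoid, L ∝ μᵣN²A/ℓ.
L₂/L₁ = (2.5)^2 × (3.5) × (0.2) = 4.38.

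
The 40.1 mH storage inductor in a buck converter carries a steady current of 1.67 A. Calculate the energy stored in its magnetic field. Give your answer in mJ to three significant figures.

U ≈ 55.9 mJ

Stored magnetic energy: U = ½LI².
U = ½(4.010×10^-2 H)(1.67 A)² = 5.592×10^-2 J.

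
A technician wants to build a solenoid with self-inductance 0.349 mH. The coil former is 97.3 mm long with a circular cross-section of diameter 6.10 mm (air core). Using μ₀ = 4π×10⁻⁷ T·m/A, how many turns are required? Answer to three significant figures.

N ≈ 962 turns

A = π(d/2)² = π(3.050×10^-3 m)² = 2.922×10^-5 m².
From L = μ₀N²A/ℓ, N = √(Lℓ / (μ₀A)).
N = √[(3.490×10^-4)(9.730×10^-2) / ((4π×10⁻⁷)×2.922×10^-5)] = √(9.247×10^5) ≈ 961.6.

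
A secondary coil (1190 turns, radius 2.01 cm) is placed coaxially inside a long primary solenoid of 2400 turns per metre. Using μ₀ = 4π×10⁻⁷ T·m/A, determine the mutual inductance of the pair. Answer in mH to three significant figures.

The outer solenoid produces a uniform field B₁ = μ₀n₁I₁ across the inner coil,
so the flux linkage is N₂Φ = N₂B₁A₂ = μ₀n₁N₂A₂·I₁, giving M = μ₀n₁N₂A₂.
A₂ = πr² = π(2.010×10^-2 m)² = 1.269×10^-3 m².
M = (4π×10⁻⁷)(2400)(1190)(1.269×10^-3) = 4.555×10^-3 H.

M ≈ 4.56 mH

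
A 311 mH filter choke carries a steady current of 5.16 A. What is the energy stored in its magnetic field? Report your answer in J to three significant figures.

Stored magnetic energy: U = ½LI².
U = ½(0.311 H)(5.16 A)² = 4.14 J.

U ≈ 4.14 J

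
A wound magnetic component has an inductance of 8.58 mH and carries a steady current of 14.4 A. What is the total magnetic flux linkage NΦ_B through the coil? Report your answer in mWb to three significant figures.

NΦ_B ≈ 124 mWb

From L = NΦ_B/I, the flux linkage is NΦ_B = LI.
NΦ_B = (8.580×10^-3 H)(14.4 A) = 0.1236 Wb.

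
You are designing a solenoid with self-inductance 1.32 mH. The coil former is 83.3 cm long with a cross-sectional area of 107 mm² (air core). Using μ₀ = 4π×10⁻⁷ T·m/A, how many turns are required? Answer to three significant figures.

N ≈ 2860 turns

A = 107 mm² = 1.070×10^-4 m².
From L = μ₀N²A/ℓ, N = √(Lℓ / (μ₀A)).
N = √[(1.320×10^-3)(0.833) / ((4π×10⁻⁷)×1.070×10^-4)] = √(8.178×10^6) ≈ 2859.6.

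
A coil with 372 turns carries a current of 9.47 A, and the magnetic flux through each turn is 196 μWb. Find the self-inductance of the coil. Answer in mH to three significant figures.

Self-inductance is defined by L = NΦ_B/I (flux linkage over current).
L = (372)(1.960×10^-4 Wb)/(9.47 A) = 7.699×10^-3 H.

L ≈ 7.70 mH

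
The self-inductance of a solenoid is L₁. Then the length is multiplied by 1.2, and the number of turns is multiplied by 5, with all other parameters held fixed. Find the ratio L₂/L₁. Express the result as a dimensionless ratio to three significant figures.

L₂/L₁ = 20.8

For a solenoid, L ∝ μᵣN²A/ℓ.
L₂/L₁ = (1.2)^-1 × (5)^2 = 20.8.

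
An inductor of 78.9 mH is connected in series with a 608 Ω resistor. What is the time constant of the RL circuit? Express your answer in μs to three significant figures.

τ ≈ 130 μs

τ = L/R = (7.890×10^-2 H)/(608 Ω) = 1.298×10^-4 s.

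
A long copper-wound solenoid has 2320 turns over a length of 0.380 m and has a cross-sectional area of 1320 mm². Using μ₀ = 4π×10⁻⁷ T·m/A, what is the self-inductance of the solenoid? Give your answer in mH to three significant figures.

A = 1320 mm² = 1.320×10^-3 m².
For a long solenoid, L = μ₀N²A/ℓ.
L = (4π×10⁻⁷)(2320)²(1.320×10^-3)/(0.38 m) = 2.350×10^-2 H.

L ≈ 23.5 mH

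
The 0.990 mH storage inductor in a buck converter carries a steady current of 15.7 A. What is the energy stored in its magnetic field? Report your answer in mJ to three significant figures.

U ≈ 122 mJ

Stored magnetic energy: U = ½LI².
U = ½(9.900×10^-4 H)(15.7 A)² = 0.122 J.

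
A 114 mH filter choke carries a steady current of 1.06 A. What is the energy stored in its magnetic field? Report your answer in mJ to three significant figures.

Stored magnetic energy: U = ½LI².
U = ½(0.114 H)(1.06 A)² = 6.4045×10^-2 J.

U ≈ 64.0 mJ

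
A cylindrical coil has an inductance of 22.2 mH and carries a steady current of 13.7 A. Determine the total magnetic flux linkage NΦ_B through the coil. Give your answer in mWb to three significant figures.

From L = NΦ_B/I, the flux linkage is NΦ_B = LI.
NΦ_B = (2.220×10^-2 H)(13.7 A) = 0.3041 Wb.

NΦ_B ≈ 304 mWb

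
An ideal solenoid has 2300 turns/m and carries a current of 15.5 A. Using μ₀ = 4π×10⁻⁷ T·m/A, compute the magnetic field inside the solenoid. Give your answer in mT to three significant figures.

B ≈ 44.8 mT

Inside a long solenoid, B = μ₀nI.
B = (4π×10⁻⁷)(2.300×10^3 m⁻¹)(15.5 A) = 4.480×10^-2 T.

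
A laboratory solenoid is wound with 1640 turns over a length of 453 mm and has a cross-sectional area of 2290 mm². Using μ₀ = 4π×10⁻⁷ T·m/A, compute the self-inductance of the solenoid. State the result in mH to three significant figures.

A = 2290 mm² = 2.290×10^-3 m².
For a long solenoid, L = μ₀N²A/ℓ.
L = (4π×10⁻⁷)(1640)²(2.290×10^-3)/(0.453 m) = 1.709×10^-2 H.

L ≈ 17.1 mH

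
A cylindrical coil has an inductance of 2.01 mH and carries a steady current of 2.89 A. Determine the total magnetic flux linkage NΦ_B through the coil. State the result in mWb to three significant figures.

NΦ_B ≈ 5.81 mWb

From L = NΦ_B/I, the flux linkage is NΦ_B = LI.
NΦ_B = (2.010×10^-3 H)(2.89 A) = 5.809×10^-3 Wb.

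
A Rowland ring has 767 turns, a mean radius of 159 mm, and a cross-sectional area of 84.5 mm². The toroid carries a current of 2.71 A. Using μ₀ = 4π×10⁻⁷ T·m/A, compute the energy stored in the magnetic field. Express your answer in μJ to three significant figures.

U ≈ 230 μJ

L = μ₀N²A/(2πR) = (4π×10⁻⁷)(767)²(8.450×10^-5)/(2π×0.159) = 6.253×10^-5 H.
U = ½LI² = ½(6.253×10^-5)(2.71)² = 2.296×10^-4 J.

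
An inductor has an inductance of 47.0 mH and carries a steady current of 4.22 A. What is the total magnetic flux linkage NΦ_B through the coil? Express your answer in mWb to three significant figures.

NΦ_B ≈ 198 mWb

From L = NΦ_B/I, the flux linkage is NΦ_B = LI.
NΦ_B = (4.700×10^-2 H)(4.22 A) = 0.1983 Wb.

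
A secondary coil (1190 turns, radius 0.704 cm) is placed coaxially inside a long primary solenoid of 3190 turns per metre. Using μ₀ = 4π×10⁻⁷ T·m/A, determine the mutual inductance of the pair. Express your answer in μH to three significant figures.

The outer solenoid produces a uniform field B₁ = μ₀n₁I₁ across the inner coil,
so the flux linkage is N₂Φ = N₂B₁A₂ = μ₀n₁N₂A₂·I₁, giving M = μ₀n₁N₂A₂.
A₂ = πr² = π(7.040×10^-3 m)² = 1.557×10^-4 m².
M = (4π×10⁻⁷)(3190)(1190)(1.557×10^-4) = 7.428×10^-4 H.

M ≈ 743 μH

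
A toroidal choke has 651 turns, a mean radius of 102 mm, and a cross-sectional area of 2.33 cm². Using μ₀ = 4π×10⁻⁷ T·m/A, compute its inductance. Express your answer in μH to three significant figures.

L ≈ 194 μH

For a thin toroid, L = μ₀N²A/(2πR).
L = (4π×10⁻⁷)(651)²(2.330×10^-4) / (2π×0.102 m) = 1.936×10^-4 H.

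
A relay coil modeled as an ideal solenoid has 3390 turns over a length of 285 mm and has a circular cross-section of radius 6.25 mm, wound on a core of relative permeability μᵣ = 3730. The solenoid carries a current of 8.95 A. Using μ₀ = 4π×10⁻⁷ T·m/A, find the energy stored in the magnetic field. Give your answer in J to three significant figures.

U ≈ 929 J

A = πr² = π(6.250×10^-3 m)² = 1.227×10^-4 m².
L = μ₀μᵣN²A/ℓ = (4π×10⁻⁷)(3730)(3390)²(1.227×10^-4)/(0.285) = 23.19 H.
U = ½LI² = ½(23.19)(8.95)² = 929 J.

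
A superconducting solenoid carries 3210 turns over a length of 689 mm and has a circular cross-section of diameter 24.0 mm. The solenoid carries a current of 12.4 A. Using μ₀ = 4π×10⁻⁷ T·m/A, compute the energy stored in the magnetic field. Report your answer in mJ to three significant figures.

U ≈ 654 mJ

A = π(d/2)² = π(1.200×10^-2 m)² = 4.524×10^-4 m².
L = μ₀N²A/ℓ = (4π×10⁻⁷)(3210)²(4.524×10^-4)/(0.689) = 8.502×10^-3 H.
U = ½LI² = ½(8.502×10^-3)(12.4)² = 0.6536 J.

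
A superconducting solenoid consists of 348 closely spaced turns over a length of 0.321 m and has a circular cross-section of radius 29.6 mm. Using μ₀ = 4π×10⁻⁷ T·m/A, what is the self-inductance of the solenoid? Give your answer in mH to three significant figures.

L ≈ 1.30 mH

A = πr² = π(2.960×10^-2 m)² = 2.753×10^-3 m².
For a long solenoid, L = μ₀N²A/ℓ.
L = (4π×10⁻⁷)(348)²(2.753×10^-3)/(0.321 m) = 1.30496×10^-3 H.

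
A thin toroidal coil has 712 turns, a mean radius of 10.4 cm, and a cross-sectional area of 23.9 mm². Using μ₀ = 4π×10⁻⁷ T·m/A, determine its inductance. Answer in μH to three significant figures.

L ≈ 23.3 μH

For a thin toroid, L = μ₀N²A/(2πR).
L = (4π×10⁻⁷)(712)²(2.390×10^-5) / (2π×0.104 m) = 2.330×10^-5 H.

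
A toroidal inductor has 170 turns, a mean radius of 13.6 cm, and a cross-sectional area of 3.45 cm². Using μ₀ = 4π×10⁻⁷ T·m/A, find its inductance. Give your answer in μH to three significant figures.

L ≈ 14.7 μH

For a thin toroid, L = μ₀N²A/(2πR).
L = (4π×10⁻⁷)(170)²(3.450×10^-4) / (2π×0.136 m) = 1.466×10^-5 H.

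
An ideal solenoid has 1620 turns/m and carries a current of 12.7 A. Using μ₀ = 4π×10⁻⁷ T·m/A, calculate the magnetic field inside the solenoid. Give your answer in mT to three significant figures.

B ≈ 25.9 mT

Inside a long solenoid, B = μ₀nI.
B = (4π×10⁻⁷)(1.620×10^3 m⁻¹)(12.7 A) = 2.585×10^-2 T.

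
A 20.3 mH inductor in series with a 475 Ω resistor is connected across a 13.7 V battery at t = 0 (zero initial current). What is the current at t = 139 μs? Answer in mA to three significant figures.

I ≈ 27.7 mA

τ = L/R = 2.030×10^-2/475 = 4.274×10^-5 s; final current I_∞ = ε/R = 13.7/475 = 2.884×10^-2 A.
I(t) = I_∞(1 − e^(−t/τ)) with t/τ = 3.252.
I = (2.884×10^-2)(1 − e^(−3.252)) = 2.773×10^-2 A.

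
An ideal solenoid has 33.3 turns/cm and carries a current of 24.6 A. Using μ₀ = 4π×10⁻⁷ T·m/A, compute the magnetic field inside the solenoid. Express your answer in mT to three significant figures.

Inside a long solenoid, B = μ₀nI.
B = (4π×10⁻⁷)(3.330×10^3 m⁻¹)(24.6 A) = 0.1029 T.

B ≈ 103 mT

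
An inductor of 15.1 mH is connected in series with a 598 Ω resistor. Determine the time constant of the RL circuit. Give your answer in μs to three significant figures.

τ = L/R = (1.510×10^-2 H)/(598 Ω) = 2.525×10^-5 s.

τ ≈ 25.3 μs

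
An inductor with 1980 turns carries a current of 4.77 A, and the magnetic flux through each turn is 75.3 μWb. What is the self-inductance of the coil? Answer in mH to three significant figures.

Self-inductance is defined by L = NΦ_B/I (flux linkage over current).
L = (1980)(7.530×10^-5 Wb)/(4.77 A) = 3.126×10^-2 H.

L ≈ 31.3 mH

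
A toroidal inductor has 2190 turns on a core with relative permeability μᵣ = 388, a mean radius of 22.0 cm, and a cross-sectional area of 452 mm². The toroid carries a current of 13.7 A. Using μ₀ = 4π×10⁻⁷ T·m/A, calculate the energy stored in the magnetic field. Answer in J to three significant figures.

L = μ₀μᵣN²A/(2πR) = (4π×10⁻⁷)(388)(2190)²(4.520×10^-4)/(2π×0.22) = 0.7647 H.
U = ½LI² = ½(0.7647)(13.7)² = 71.76 J.

U ≈ 71.8 J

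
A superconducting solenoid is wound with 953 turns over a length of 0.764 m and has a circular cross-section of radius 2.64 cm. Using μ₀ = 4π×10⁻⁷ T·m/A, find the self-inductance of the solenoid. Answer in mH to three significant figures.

L ≈ 3.27 mH

A = πr² = π(2.640×10^-2 m)² = 2.190×10^-3 m².
For a long solenoid, L = μ₀N²A/ℓ.
L = (4π×10⁻⁷)(953)²(2.190×10^-3)/(0.764 m) = 3.271×10^-3 H.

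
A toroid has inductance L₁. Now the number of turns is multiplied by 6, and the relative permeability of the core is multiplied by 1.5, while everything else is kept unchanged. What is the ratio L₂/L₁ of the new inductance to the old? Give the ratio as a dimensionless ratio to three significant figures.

L₂/L₁ = 54.0

For a toroid, L ∝ μᵣN²A/R.
L₂/L₁ = (6)^2 × (1.5) = 54.0.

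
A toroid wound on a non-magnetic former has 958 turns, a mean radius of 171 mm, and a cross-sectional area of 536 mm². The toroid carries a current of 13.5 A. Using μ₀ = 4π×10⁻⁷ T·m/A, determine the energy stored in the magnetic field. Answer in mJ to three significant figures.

U ≈ 52.4 mJ

L = μ₀N²A/(2πR) = (4π×10⁻⁷)(958)²(5.360×10^-4)/(2π×0.171) = 5.753×10^-4 H.
U = ½LI² = ½(5.753×10^-4)(13.5)² = 5.243×10^-2 J.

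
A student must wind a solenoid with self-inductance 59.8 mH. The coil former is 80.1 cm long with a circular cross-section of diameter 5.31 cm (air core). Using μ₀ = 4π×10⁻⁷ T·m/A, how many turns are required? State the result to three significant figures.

N ≈ 4150 turns

A = π(d/2)² = π(2.655×10^-2 m)² = 2.2145×10^-3 m².
From L = μ₀N²A/ℓ, N = √(Lℓ / (μ₀A)).
N = √[(5.980×10^-2)(0.801) / ((4π×10⁻⁷)×2.2145×10^-3)] = √(1.721×10^7) ≈ 4148.8.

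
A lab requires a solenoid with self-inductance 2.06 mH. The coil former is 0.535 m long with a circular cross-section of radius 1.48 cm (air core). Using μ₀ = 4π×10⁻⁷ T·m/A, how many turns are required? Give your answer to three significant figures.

A = πr² = π(1.480×10^-2 m)² = 6.881×10^-4 m².
From L = μ₀N²A/ℓ, N = √(Lℓ / (μ₀A)).
N = √[(2.060×10^-3)(0.535) / ((4π×10⁻⁷)×6.881×10^-4)] = √(1.274×10^6) ≈ 1128.9.

N ≈ 1130 turns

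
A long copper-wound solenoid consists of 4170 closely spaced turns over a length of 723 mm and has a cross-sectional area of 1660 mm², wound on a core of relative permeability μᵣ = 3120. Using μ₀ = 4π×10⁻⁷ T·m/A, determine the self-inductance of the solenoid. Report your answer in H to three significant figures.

L ≈ 157 H

A = 1660 mm² = 1.660×10^-3 m².
For a long solenoid, L = μ₀μᵣN²A/ℓ.
L = (4π×10⁻⁷)(3120)(4170)²(1.660×10^-3)/(0.723 m) = 156.5 H.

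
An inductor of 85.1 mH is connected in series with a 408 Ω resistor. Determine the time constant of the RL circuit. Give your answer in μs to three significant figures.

τ = L/R = (8.510×10^-2 H)/(408 Ω) = 2.086×10^-4 s.

τ ≈ 209 μs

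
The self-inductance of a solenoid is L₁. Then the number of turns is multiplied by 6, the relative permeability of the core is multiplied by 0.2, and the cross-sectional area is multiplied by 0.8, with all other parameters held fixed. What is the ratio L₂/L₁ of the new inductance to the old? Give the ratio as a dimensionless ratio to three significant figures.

For a solenoid, L ∝ μᵣN²A/ℓ.
L₂/L₁ = (6)^2 × (0.2) × (0.8) = 5.76.

L₂/L₁ = 5.76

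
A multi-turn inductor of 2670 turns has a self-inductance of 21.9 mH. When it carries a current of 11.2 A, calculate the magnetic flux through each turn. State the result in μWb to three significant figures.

Φ_B ≈ 91.9 μWb

From L = NΦ_B/I, the flux per turn is Φ_B = LI/N.
Φ_B = (2.190×10^-2 H)(11.2 A)/2670 = 9.187×10^-5 Wb.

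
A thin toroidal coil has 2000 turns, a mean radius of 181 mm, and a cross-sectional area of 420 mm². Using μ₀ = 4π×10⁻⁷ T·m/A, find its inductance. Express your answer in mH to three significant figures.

For a thin toroid, L = μ₀N²A/(2πR).
L = (4π×10⁻⁷)(2000)²(4.200×10^-4) / (2π×0.181 m) = 1.856×10^-3 H.

L ≈ 1.86 mH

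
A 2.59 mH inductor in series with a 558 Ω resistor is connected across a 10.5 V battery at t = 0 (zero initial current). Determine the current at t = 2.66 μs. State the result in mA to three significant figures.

τ = L/R = 2.590×10^-3/558 = 4.642×10^-6 s; final current I_∞ = ε/R = 10.5/558 = 1.882×10^-2 A.
I(t) = I_∞(1 − e^(−t/τ)) with t/τ = 0.573.
I = (1.882×10^-2)(1 − e^(−0.573)) = 8.208×10^-3 A.

I ≈ 8.21 mA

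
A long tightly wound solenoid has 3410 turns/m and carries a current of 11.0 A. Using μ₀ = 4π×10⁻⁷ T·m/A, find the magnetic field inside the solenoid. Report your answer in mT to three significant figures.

B ≈ 47.1 mT

Inside a long solenoid, B = μ₀nI.
B = (4π×10⁻⁷)(3.410×10^3 m⁻¹)(11.0 A) = 4.714×10^-2 T.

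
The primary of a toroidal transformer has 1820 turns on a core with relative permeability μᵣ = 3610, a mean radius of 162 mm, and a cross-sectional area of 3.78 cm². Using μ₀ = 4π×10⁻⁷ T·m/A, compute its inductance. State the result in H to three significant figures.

L ≈ 5.58 H

For a thin toroid, L = μ₀μᵣN²A/(2πR).
L = (4π×10⁻⁷)(3610)(1820)²(3.780×10^-4) / (2π×0.162 m) = 5.58 H.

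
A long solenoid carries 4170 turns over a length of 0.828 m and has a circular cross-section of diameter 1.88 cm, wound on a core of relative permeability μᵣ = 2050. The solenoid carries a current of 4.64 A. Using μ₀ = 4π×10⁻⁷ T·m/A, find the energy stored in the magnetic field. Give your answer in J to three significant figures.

U ≈ 162 J

A = π(d/2)² = π(9.400×10^-3 m)² = 2.776×10^-4 m².
L = μ₀μᵣN²A/ℓ = (4π×10⁻⁷)(2050)(4170)²(2.776×10^-4)/(0.828) = 15.02 H.
U = ½LI² = ½(15.02)(4.64)² = 161.7 J.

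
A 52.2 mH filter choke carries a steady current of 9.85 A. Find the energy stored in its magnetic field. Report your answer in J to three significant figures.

U ≈ 2.53 J

Stored magnetic energy: U = ½LI².
U = ½(5.220×10^-2 H)(9.85 A)² = 2.532 J.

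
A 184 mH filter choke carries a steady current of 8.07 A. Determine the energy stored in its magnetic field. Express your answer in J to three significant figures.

U ≈ 5.99 J

Stored magnetic energy: U = ½LI².
U = ½(0.184 H)(8.07 A)² = 5.991 J.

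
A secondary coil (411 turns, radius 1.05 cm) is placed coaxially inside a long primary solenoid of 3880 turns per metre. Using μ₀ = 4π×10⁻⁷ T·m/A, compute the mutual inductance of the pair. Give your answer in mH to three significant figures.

The outer solenoid produces a uniform field B₁ = μ₀n₁I₁ across the inner coil,
so the flux linkage is N₂Φ = N₂B₁A₂ = μ₀n₁N₂A₂·I₁, giving M = μ₀n₁N₂A₂.
A₂ = πr² = π(1.050×10^-2 m)² = 3.464×10^-4 m².
M = (4π×10⁻⁷)(3880)(411)(3.464×10^-4) = 6.941×10^-4 H.

M ≈ 0.694 mH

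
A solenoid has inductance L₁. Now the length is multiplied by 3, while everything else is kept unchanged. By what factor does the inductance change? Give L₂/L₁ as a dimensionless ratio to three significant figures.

L₂/L₁ = 0.333

For a solenoid, L ∝ μᵣN²A/ℓ.
L₂/L₁ = (3)^-1 = 0.333.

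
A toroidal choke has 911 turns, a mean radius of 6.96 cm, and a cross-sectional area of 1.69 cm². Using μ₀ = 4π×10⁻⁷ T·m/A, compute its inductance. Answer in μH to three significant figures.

For a thin toroid, L = μ₀N²A/(2πR).
L = (4π×10⁻⁷)(911)²(1.690×10^-4) / (2π×6.960×10^-2 m) = 4.030×10^-4 H.

L ≈ 403 μH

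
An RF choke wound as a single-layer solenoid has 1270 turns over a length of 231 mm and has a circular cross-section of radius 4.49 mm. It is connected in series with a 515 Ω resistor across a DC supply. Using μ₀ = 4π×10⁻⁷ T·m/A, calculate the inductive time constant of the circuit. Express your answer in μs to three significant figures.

A = πr² = π(4.490×10^-3 m)² = 6.333×10^-5 m².
L = μ₀N²A/ℓ = (4π×10⁻⁷)(1270)²(6.333×10^-5)/(0.231) = 5.557×10^-4 H.
τ = L/R = (5.557×10^-4)/(515) = 1.079×10^-6 s.

τ ≈ 1.08 μs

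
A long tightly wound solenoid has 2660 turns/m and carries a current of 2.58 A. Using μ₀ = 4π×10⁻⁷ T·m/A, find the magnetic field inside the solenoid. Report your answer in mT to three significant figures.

Inside a long solenoid, B = μ₀nI.
B = (4π×10⁻⁷)(2.660×10^3 m⁻¹)(2.58 A) = 8.624×10^-3 T.

B ≈ 8.62 mT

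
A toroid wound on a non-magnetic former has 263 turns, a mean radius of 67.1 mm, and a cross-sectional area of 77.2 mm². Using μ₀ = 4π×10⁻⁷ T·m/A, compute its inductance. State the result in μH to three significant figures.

L ≈ 15.9 μH

For a thin toroid, L = μ₀N²A/(2πR).
L = (4π×10⁻⁷)(263)²(7.720×10^-5) / (2π×6.710×10^-2 m) = 1.592×10^-5 H.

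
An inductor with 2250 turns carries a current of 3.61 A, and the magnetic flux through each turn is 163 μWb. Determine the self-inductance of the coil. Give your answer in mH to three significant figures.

L ≈ 102 mH

Self-inductance is defined by L = NΦ_B/I (flux linkage over current).
L = (2250)(1.630×10^-4 Wb)/(3.61 A) = 0.1016 H.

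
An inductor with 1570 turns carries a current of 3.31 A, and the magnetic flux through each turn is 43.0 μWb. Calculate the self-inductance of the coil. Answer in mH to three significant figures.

L ≈ 20.4 mH

Self-inductance is defined by L = NΦ_B/I (flux linkage over current).
L = (1570)(4.300×10^-5 Wb)/(3.31 A) = 2.040×10^-2 H.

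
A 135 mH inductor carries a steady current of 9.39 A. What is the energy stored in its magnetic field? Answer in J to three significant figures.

Stored magnetic energy: U = ½LI².
U = ½(0.135 H)(9.39 A)² = 5.952 J.

U ≈ 5.95 J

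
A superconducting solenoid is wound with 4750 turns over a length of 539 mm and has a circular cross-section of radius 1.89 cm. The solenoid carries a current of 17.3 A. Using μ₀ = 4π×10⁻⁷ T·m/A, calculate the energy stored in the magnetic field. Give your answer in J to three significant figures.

A = πr² = π(1.890×10^-2 m)² = 1.122×10^-3 m².
L = μ₀N²A/ℓ = (4π×10⁻⁷)(4750)²(1.122×10^-3)/(0.539) = 5.903×10^-2 H.
U = ½LI² = ½(5.903×10^-2)(17.3)² = 8.834 J.

U ≈ 8.83 J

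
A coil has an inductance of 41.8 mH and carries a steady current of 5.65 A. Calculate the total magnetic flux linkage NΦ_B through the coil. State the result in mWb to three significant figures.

NΦ_B ≈ 236 mWb

From L = NΦ_B/I, the flux linkage is NΦ_B = LI.
NΦ_B = (4.180×10^-2 H)(5.65 A) = 0.2362 Wb.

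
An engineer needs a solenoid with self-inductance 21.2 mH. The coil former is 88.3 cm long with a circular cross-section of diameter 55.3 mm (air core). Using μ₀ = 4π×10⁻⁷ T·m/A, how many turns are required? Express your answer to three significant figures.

N ≈ 2490 turns

A = π(d/2)² = π(2.765×10^-2 m)² = 2.402×10^-3 m².
From L = μ₀N²A/ℓ, N = √(Lℓ / (μ₀A)).
N = √[(2.120×10^-2)(0.883) / ((4π×10⁻⁷)×2.402×10^-3)] = √(6.202×10^6) ≈ 2490.4.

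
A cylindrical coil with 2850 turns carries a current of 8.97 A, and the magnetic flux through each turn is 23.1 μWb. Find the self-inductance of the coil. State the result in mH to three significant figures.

L ≈ 7.34 mH

Self-inductance is defined by L = NΦ_B/I (flux linkage over current).
L = (2850)(2.310×10^-5 Wb)/(8.97 A) = 7.339×10^-3 H.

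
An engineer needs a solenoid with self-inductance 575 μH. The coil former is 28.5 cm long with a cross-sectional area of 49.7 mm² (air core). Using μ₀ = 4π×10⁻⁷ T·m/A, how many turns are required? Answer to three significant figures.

A = 49.7 mm² = 4.970×10^-5 m².
From L = μ₀N²A/ℓ, N = √(Lℓ / (μ₀A)).
N = √[(5.750×10^-4)(0.285) / ((4π×10⁻⁷)×4.970×10^-5)] = √(2.624×10^6) ≈ 1619.8.

N ≈ 1620 turns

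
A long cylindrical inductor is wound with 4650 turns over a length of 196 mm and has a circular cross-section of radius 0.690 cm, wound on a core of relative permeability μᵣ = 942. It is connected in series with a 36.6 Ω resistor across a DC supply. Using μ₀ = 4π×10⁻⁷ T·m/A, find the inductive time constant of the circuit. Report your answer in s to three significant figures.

A = πr² = π(6.900×10^-3 m)² = 1.496×10^-4 m².
L = μ₀μᵣN²A/ℓ = (4π×10⁻⁷)(942)(4650)²(1.496×10^-4)/(0.196) = 19.53 H.
τ = L/R = (19.53)/(36.6) = 0.5337 s.

τ ≈ 0.534 s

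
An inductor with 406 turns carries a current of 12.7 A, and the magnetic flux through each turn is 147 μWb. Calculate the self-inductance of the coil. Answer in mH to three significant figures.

L ≈ 4.70 mH

Self-inductance is defined by L = NΦ_B/I (flux linkage over current).
L = (406)(1.470×10^-4 Wb)/(12.7 A) = 4.699×10^-3 H.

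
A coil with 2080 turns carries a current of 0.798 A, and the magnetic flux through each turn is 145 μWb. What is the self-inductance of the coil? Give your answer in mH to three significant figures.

L ≈ 378 mH

Self-inductance is defined by L = NΦ_B/I (flux linkage over current).
L = (2080)(1.450×10^-4 Wb)/(0.798 A) = 0.3779 H.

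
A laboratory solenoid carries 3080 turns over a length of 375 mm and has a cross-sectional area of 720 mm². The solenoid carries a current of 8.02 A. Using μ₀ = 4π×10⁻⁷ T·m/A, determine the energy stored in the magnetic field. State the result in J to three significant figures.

A = 720 mm² = 7.200×10^-4 m².
L = μ₀N²A/ℓ = (4π×10⁻⁷)(3080)²(7.200×10^-4)/(0.375) = 2.289×10^-2 H.
U = ½LI² = ½(2.289×10^-2)(8.02)² = 0.7361 J.

U ≈ 0.736 J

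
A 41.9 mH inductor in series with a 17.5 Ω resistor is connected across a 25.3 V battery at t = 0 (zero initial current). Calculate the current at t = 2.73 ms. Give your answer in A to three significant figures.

I ≈ 0.983 A

τ = L/R = 4.190×10^-2/17.5 = 2.394×10^-3 s; final current I_∞ = ε/R = 25.3/17.5 = 1.446 A.
I(t) = I_∞(1 − e^(−t/τ)) with t/τ = 1.140.
I = (1.446)(1 − e^(−1.140)) = 0.9834 A.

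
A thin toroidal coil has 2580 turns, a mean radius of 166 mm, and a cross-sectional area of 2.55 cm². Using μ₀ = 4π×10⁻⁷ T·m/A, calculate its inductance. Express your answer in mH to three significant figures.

L ≈ 2.05 mH

For a thin toroid, L = μ₀N²A/(2πR).
L = (4π×10⁻⁷)(2580)²(2.550×10^-4) / (2π×0.166 m) = 2.045×10^-3 H.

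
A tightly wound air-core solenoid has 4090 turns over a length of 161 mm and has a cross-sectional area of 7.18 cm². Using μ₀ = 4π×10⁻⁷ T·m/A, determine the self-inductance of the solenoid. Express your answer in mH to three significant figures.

L ≈ 93.7 mH

A = 7.18 cm² = 7.180×10^-4 m².
For a long solenoid, L = μ₀N²A/ℓ.
L = (4π×10⁻⁷)(4090)²(7.180×10^-4)/(0.161 m) = 9.3746×10^-2 H.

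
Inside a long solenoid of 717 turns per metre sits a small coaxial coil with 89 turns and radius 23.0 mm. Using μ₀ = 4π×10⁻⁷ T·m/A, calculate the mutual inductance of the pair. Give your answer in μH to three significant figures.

M ≈ 133 μH

The outer solenoid produces a uniform field B₁ = μ₀n₁I₁ across the inner coil,
so the flux linkage is N₂Φ = N₂B₁A₂ = μ₀n₁N₂A₂·I₁, giving M = μ₀n₁N₂A₂.
A₂ = πr² = π(2.300×10^-2 m)² = 1.662×10^-3 m².
M = (4π×10⁻⁷)(717)(89)(1.662×10^-3) = 1.333×10^-4 H.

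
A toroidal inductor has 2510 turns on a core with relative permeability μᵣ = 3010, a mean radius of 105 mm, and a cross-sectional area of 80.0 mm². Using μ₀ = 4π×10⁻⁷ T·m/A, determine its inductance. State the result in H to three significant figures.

For a thin toroid, L = μ₀μᵣN²A/(2πR).
L = (4π×10⁻⁷)(3010)(2510)²(8.000×10^-5) / (2π×0.105 m) = 2.89 H.

L ≈ 2.89 H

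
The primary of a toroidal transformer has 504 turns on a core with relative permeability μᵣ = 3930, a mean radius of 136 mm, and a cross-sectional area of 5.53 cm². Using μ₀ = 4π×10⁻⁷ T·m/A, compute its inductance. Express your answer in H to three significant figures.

L ≈ 0.812 H

For a thin toroid, L = μ₀μᵣN²A/(2πR).
L = (4π×10⁻⁷)(3930)(504)²(5.530×10^-4) / (2π×0.136 m) = 0.8118 H.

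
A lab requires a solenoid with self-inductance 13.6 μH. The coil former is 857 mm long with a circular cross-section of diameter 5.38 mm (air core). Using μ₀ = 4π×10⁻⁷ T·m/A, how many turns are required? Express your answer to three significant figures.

N ≈ 639 turns

A = π(d/2)² = π(2.690×10^-3 m)² = 2.273×10^-5 m².
From L = μ₀N²A/ℓ, N = √(Lℓ / (μ₀A)).
N = √[(1.360×10^-5)(0.857) / ((4π×10⁻⁷)×2.273×10^-5)] = √(4.080×10^5) ≈ 638.7.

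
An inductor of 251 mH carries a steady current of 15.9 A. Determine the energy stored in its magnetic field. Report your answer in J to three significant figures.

U ≈ 31.7 J

Stored magnetic energy: U = ½LI².
U = ½(0.251 H)(15.9 A)² = 31.73 J.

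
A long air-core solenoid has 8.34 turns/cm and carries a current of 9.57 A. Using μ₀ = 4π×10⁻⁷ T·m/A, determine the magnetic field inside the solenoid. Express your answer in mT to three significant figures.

Inside a long solenoid, B = μ₀nI.
B = (4π×10⁻⁷)(834 m⁻¹)(9.57 A) = 1.003×10^-2 T.

B ≈ 10.0 mT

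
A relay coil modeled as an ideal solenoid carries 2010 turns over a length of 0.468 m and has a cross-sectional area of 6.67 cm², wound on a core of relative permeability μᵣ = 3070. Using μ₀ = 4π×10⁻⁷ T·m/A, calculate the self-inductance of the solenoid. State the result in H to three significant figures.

A = 6.67 cm² = 6.670×10^-4 m².
For a long solenoid, L = μ₀μᵣN²A/ℓ.
L = (4π×10⁻⁷)(3070)(2010)²(6.670×10^-4)/(0.468 m) = 22.21 H.

L ≈ 22.2 H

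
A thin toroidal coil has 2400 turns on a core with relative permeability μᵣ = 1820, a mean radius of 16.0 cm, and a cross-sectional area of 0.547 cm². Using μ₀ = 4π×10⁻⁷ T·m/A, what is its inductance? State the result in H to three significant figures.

For a thin toroid, L = μ₀μᵣN²A/(2πR).
L = (4π×10⁻⁷)(1820)(2400)²(5.470×10^-5) / (2π×0.16 m) = 0.7168 H.

L ≈ 0.717 H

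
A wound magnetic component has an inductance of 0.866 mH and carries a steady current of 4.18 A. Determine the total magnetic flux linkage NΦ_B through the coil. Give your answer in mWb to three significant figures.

NΦ_B ≈ 3.62 mWb

From L = NΦ_B/I, the flux linkage is NΦ_B = LI.
NΦ_B = (8.660×10^-4 H)(4.18 A) = 3.620×10^-3 Wb.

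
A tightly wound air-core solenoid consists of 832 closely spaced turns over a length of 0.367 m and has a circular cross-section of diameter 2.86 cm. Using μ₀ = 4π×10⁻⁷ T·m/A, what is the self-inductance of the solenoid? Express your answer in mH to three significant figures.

A = π(d/2)² = π(1.430×10^-2 m)² = 6.424×10^-4 m².
For a long solenoid, L = μ₀N²A/ℓ.
L = (4π×10⁻⁷)(832)²(6.424×10^-4)/(0.367 m) = 1.523×10^-3 H.

L ≈ 1.52 mH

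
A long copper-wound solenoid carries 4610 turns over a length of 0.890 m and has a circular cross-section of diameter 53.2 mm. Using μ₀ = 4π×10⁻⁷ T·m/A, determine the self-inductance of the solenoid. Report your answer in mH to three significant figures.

A = π(d/2)² = π(2.660×10^-2 m)² = 2.223×10^-3 m².
For a long solenoid, L = μ₀N²A/ℓ.
L = (4π×10⁻⁷)(4610)²(2.223×10^-3)/(0.89 m) = 6.670×10^-2 H.

L ≈ 66.7 mH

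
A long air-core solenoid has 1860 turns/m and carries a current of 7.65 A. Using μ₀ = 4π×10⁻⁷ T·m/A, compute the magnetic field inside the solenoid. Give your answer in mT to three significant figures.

B ≈ 17.9 mT

Inside a long solenoid, B = μ₀nI.
B = (4π×10⁻⁷)(1.860×10^3 m⁻¹)(7.65 A) = 1.788×10^-2 T.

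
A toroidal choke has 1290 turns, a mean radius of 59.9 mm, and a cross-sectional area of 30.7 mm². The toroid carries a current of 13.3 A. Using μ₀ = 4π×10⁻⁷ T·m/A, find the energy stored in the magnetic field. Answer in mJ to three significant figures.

U ≈ 15.1 mJ

L = μ₀N²A/(2πR) = (4π×10⁻⁷)(1290)²(3.070×10^-5)/(2π×5.990×10^-2) = 1.706×10^-4 H.
U = ½LI² = ½(1.706×10^-4)(13.3)² = 1.509×10^-2 J.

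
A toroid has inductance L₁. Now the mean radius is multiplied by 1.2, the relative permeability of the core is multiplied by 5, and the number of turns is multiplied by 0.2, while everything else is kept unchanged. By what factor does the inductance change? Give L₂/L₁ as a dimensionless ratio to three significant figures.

L₂/L₁ = 0.167

For a toroid, L ∝ μᵣN²A/R.
L₂/L₁ = (1.2)^-1 × (5) × (0.2)^2 = 0.167.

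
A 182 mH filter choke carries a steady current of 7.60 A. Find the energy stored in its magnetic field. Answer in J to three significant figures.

U ≈ 5.26 J

Stored magnetic energy: U = ½LI².
U = ½(0.182 H)(7.60 A)² = 5.256 J.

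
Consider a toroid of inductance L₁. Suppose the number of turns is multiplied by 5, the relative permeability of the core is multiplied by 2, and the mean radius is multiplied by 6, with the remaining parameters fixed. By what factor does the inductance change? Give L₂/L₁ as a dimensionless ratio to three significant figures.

L₂/L₁ = 8.33

For a toroid, L ∝ μᵣN²A/R.
L₂/L₁ = (5)^2 × (2) × (6)^-1 = 8.33.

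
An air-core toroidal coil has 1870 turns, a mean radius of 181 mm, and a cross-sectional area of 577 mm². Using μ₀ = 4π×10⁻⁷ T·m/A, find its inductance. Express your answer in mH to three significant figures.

L ≈ 2.23 mH

For a thin toroid, L = μ₀N²A/(2πR).
L = (4π×10⁻⁷)(1870)²(5.770×10^-4) / (2π×0.181 m) = 2.230×10^-3 H.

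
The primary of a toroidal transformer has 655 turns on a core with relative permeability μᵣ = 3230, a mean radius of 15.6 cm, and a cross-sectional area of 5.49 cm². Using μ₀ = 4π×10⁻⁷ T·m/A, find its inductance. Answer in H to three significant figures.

L ≈ 0.975 H

For a thin toroid, L = μ₀μᵣN²A/(2πR).
L = (4π×10⁻⁷)(3230)(655)²(5.490×10^-4) / (2π×0.156 m) = 0.9754 H.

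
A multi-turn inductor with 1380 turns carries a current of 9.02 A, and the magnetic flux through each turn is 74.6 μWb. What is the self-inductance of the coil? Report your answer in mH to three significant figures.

Self-inductance is defined by L = NΦ_B/I (flux linkage over current).
L = (1380)(7.460×10^-5 Wb)/(9.02 A) = 1.141×10^-2 H.

L ≈ 11.4 mH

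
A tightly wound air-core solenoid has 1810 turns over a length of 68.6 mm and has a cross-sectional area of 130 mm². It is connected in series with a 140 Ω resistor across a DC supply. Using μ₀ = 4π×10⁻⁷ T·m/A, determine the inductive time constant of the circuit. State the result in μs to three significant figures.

A = 130 mm² = 1.300×10^-4 m².
L = μ₀N²A/ℓ = (4π×10⁻⁷)(1810)²(1.300×10^-4)/(6.860×10^-2) = 7.802×10^-3 H.
τ = L/R = (7.802×10^-3)/(140) = 5.573×10^-5 s.

τ ≈ 55.7 μs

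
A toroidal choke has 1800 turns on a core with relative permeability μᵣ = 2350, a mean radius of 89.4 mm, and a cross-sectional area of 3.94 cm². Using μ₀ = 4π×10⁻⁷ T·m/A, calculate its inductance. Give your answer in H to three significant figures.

For a thin toroid, L = μ₀μᵣN²A/(2πR).
L = (4π×10⁻⁷)(2350)(1800)²(3.940×10^-4) / (2π×8.940×10^-2 m) = 6.711 H.

L ≈ 6.71 H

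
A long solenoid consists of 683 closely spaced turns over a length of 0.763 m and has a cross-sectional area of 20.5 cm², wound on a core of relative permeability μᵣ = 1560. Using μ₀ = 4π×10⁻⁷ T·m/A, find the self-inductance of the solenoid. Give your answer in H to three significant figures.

L ≈ 2.46 H

A = 20.5 cm² = 2.050×10^-3 m².
For a long solenoid, L = μ₀μᵣN²A/ℓ.
L = (4π×10⁻⁷)(1560)(683)²(2.050×10^-3)/(0.763 m) = 2.457 H.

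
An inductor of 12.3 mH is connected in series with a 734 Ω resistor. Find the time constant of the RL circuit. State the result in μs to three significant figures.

τ = L/R = (1.230×10^-2 H)/(734 Ω) = 1.676×10^-5 s.

τ ≈ 16.8 μs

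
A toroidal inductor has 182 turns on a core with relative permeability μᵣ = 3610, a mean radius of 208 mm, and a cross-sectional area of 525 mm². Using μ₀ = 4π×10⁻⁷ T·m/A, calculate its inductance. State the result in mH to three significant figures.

For a thin toroid, L = μ₀μᵣN²A/(2πR).
L = (4π×10⁻⁷)(3610)(182)²(5.250×10^-4) / (2π×0.208 m) = 6.036×10^-2 H.

L ≈ 60.4 mH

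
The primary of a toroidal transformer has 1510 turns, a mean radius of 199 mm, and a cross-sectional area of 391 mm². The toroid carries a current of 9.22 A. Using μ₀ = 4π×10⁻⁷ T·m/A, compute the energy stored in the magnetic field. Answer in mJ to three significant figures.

U ≈ 38.1 mJ

L = μ₀N²A/(2πR) = (4π×10⁻⁷)(1510)²(3.910×10^-4)/(2π×0.199) = 8.960×10^-4 H.
U = ½LI² = ½(8.960×10^-4)(9.22)² = 3.808×10^-2 J.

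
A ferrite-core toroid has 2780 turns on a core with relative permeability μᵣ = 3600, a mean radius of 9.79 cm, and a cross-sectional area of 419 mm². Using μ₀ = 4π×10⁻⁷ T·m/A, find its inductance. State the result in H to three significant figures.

For a thin toroid, L = μ₀μᵣN²A/(2πR).
L = (4π×10⁻⁷)(3600)(2780)²(4.190×10^-4) / (2π×9.790×10^-2 m) = 23.82 H.

L ≈ 23.8 H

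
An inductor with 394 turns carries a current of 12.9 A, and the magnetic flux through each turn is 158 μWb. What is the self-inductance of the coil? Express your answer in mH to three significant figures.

Self-inductance is defined by L = NΦ_B/I (flux linkage over current).
L = (394)(1.580×10^-4 Wb)/(12.9 A) = 4.826×10^-3 H.

L ≈ 4.83 mH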